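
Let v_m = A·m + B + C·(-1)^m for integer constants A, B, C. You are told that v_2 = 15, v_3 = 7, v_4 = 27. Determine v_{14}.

Plug in m = 2, 3, 4: 2A + B + C = 15; 3A + B - C = 7; 4A + B + C = 27.
Subtracting the first from the second: A - 2C = -8.
Subtracting the second from the third: A + 2C = 20.
Solving: C = 7, A = 6, then B = -4.
So v_m = 6·m + (-4) + 7·(-1)^m; at m=14 this is 87.

87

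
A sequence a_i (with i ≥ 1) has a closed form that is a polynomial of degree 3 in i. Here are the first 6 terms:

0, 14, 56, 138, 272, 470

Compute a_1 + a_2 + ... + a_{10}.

1st diffs: 14, 42, 82, 134, 198.
2nd diffs: 28, 40, 52, 64.
3rd diffs: 12, 12, 12 (constant).
So a_i = 2i^3 + 2i^2 - 6i + 2.
Continuing: 744, 1106, 1568, 2142.
Summing i = 1..10 (10 terms) gives 6510.

6510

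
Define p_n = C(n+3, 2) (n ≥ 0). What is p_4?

21

C(7, 2) = 21, so p_4 = 21.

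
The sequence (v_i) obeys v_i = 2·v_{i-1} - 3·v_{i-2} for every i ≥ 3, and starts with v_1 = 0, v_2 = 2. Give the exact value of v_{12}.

Iterate the recurrence:
v_3 = 4  v_4 = 2  v_5 = -8  v_6 = -22  v_7 = -20  v_8 = 26  v_9 = 112  v_{10} = 146  v_{11} = -44  v_{12} = -526.

-526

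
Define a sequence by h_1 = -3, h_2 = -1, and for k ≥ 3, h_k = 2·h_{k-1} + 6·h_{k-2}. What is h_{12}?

Compute successive terms:
h_3 = -20; h_4 = -46; h_5 = -212; h_6 = -700; h_7 = -2672; h_8 = -9544; h_9 = -35120; h_{10} = -127504; h_{11} = -465728; h_{12} = -1696480.

-1696480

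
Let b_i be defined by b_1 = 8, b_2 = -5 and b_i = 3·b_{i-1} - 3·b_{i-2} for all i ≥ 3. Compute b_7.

Iterate the recurrence:
b_3 = -39, b_4 = -102, b_5 = -189, b_6 = -261, b_7 = -216.

-216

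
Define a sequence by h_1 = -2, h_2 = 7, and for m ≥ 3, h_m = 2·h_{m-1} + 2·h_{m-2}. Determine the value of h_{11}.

37024

Compute successive terms:
h_3 = 10, h_4 = 34, h_5 = 88, h_6 = 244, h_7 = 664, h_8 = 1816, h_9 = 4960, h_{10} = 13552, h_{11} = 37024.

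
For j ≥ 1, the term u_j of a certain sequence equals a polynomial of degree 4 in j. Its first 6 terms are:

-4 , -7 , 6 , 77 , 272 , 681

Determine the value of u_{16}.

53501

1st diffs: -3, 13, 71, 195, 409.
2nd diffs: 16, 58, 124, 214.
3rd diffs: 42, 66, 90.
4th diffs: 24, 24 (constant).
Newton forward-difference form: u_j = -4 + (-3)·C(j-1,1) + 16·C(j-1,2) + 42·C(j-1,3) + 24·C(j-1,4).
At j = 16: j-1 = 15, so u_{16} = -4 - 45 + 1680 + 19110 + 32760 = 53501.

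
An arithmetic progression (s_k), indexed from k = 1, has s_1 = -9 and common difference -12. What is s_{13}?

s_k = -9 + (k - 1)·(-12).
s_{13} = -9 + 12·(-12) = -153.

-153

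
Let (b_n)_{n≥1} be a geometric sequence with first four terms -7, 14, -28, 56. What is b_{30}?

Common ratio r = -2.
b_n = (-7)·(-2)^(n-1).
b_{30} = (-7)·(-2)^29 = 3758096384.

3758096384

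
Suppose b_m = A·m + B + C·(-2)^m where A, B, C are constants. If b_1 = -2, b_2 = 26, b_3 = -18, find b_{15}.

Write the equations: A + B - 2C = -2; 2A + B + 4C = 26; 3A + B - 8C = -18.
Subtracting the first from the second: A + 6C = 28.
Subtracting the second from the third: A - 12C = -44.
Solving: C = 4, A = 4, then B = 2.
Hence b_{15} = 4·15 + 2 + 4·(-32768) = -131010.

-131010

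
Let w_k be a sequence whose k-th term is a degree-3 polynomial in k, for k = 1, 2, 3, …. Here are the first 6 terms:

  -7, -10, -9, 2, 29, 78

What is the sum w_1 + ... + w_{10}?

1535

1st diffs: -3, 1, 11, 27, 49.
2nd diffs: 4, 10, 16, 22.
3rd diffs: 6, 6, 6 (constant).
Newton forward-difference form: w_k = -7 + (-3)·C(k-1,1) + 4·C(k-1,2) + 6·C(k-1,3).
Continuing: 155, 266, 417, 614.
Summing k = 1..10 (10 terms) gives 1535.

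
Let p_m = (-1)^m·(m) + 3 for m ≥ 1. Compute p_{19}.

-16

(-1)^19 = -1; m at m=19 is 19; so p_{19} = -16.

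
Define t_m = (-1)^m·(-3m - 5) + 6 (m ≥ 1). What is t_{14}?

-41

(-1)^14 = 1; -3m - 5 at m=14 is -47; so t_{14} = -41.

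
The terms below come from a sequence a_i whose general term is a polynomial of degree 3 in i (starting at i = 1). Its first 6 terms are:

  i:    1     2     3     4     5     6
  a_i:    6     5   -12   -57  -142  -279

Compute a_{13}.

1st diffs: -1, -17, -45, -85, -137.
2nd diffs: -16, -28, -40, -52.
3rd diffs: -12, -12, -12 (constant).
So a_i = -2i^3 + 4i^2 + i + 3.
Evaluating at i = 13 gives a_{13} = -3702.

-3702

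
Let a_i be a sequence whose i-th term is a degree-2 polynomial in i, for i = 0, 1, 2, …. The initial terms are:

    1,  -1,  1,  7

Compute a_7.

71

1st diffs: -2, 2, 6.
2nd diffs: 4, 4 (constant).
Newton forward-difference form: a_i = 1 + (-2)·C(i,1) + 4·C(i,2).
At i = 7: i = 7, so a_7 = 1 - 14 + 84 = 71.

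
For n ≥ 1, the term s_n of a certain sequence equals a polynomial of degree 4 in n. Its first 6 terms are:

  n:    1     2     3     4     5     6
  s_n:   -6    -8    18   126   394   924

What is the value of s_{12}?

1st diffs: -2, 26, 108, 268, 530.
2nd diffs: 28, 82, 160, 262.
3rd diffs: 54, 78, 102.
4th diffs: 24, 24 (constant).
Newton forward-difference form: s_n = -6 + (-2)·C(n-1,1) + 28·C(n-1,2) + 54·C(n-1,3) + 24·C(n-1,4).
At n = 12: n-1 = 11, so s_{12} = -6 - 22 + 1540 + 8910 + 7920 = 18342.

18342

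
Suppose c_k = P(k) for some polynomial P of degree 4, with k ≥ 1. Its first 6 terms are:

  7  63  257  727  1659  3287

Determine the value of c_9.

15407

1st diffs: 56, 194, 470, 932, 1628.
2nd diffs: 138, 276, 462, 696.
3rd diffs: 138, 186, 234.
4th diffs: 48, 48 (constant).
So c_k = 2k^4 + 3k^3 + k^2 + 2k - 1.
Evaluating at k = 9 gives c_9 = 15407.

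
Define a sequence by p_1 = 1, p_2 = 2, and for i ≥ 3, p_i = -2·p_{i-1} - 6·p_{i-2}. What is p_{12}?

p_3 = -10, p_4 = 8, p_5 = 44, p_6 = -136, p_7 = 8, p_8 = 800, p_9 = -1648, p_{10} = -1504, p_{11} = 12896, p_{12} = -16768.

-16768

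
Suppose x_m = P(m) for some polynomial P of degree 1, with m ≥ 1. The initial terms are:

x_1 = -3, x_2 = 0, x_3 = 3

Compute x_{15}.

39

1st diffs: 3, 3 (constant).
So x_m = 3m - 6.
Evaluating at m = 15 gives x_{15} = 39.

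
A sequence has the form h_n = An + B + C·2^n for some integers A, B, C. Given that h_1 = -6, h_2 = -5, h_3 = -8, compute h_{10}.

-2005

Write the equations: A + B + 2C = -6; 2A + B + 4C = -5; 3A + B + 8C = -8.
Subtracting the first from the second: A + 2C = 1.
Subtracting the second from the third: A + 4C = -3.
Solving: C = -2, A = 5, then B = -7.
So h_n = 5·n + (-7) + (-2)·2^n; at n=10 this is -2005.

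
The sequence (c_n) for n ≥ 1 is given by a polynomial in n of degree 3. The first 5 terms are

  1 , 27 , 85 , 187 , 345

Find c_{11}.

1st diffs: 26, 58, 102, 158.
2nd diffs: 32, 44, 56.
3rd diffs: 12, 12 (constant).
So c_n = 2n^3 + 4n^2 - 5.
Evaluating at n = 11 gives c_{11} = 3141.

3141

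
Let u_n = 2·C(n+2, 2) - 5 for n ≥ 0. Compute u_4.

25

C(6, 2) = 15, so u_4 = 25.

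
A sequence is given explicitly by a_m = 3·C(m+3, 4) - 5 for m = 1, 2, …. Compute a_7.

C(10, 4) = 210, so a_7 = 625.

625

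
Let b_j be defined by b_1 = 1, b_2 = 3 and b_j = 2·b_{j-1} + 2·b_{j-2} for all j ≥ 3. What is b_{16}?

b_3 = 8;  b_4 = 22;  b_5 = 60;  …;  b_{13} = 186304;  b_{14} = 508992;  b_{15} = 1390592;  b_{16} = 3799168.

3799168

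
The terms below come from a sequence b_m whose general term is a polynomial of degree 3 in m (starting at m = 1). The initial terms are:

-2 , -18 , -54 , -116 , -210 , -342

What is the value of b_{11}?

1st diffs: -16, -36, -62, -94, -132.
2nd diffs: -20, -26, -32, -38.
3rd diffs: -6, -6, -6 (constant).
Newton forward-difference form: b_m = -2 + (-16)·C(m-1,1) + (-20)·C(m-1,2) + (-6)·C(m-1,3).
At m = 11: m-1 = 10, so b_{11} = -2 - 160 - 900 - 720 = -1782.

-1782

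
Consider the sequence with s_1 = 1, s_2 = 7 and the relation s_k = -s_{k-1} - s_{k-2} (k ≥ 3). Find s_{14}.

7

s_3 = -8  s_4 = 1  s_5 = 7  …  s_{11} = 7  s_{12} = -8  s_{13} = 1  s_{14} = 7.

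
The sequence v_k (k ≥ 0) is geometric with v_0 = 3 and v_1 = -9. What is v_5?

Common ratio r = -3.
v_k = 3·(-3)^(k-0).
v_5 = 3·(-3)^5 = -729.

-729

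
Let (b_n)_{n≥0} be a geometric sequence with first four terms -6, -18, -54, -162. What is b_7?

Common ratio r = 3.
b_n = (-6)·3^(n-0).
b_7 = (-6)·3^7 = -13122.

-13122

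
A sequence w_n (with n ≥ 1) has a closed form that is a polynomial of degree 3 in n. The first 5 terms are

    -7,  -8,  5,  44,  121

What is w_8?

700

1st diffs: -1, 13, 39, 77.
2nd diffs: 14, 26, 38.
3rd diffs: 12, 12 (constant).
So w_n = 2n^3 - 5n^2 - 4.
Evaluating at n = 8 gives w_8 = 700.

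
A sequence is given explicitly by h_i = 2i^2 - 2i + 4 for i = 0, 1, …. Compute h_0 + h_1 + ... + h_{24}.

Over i = 0..24: Σi = 300, Σi² = 4900.
Total = (2)·4900 + (-2)·300 + (4)·25 = 9300.

9300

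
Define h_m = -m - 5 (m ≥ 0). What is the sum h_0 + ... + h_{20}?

-315

Over m = 0..20: Σm = 210.
Total = (-1)·210 + (-5)·21 = -315.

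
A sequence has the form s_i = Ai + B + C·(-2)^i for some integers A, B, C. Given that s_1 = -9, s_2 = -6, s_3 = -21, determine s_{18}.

262086

Write the equations: A + B - 2C = -9; 2A + B + 4C = -6; 3A + B - 8C = -21.
Subtracting the first from the second: A + 6C = 3.
Subtracting the second from the third: A - 12C = -15.
Solving: C = 1, A = -3, then B = -4.
Hence s_{18} = -3·18 + (-4) + 1·262144 = 262086.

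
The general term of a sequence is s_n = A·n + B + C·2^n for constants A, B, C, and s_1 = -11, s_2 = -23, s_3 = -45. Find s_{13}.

-40985

Plug in n = 1, 2, 3: A + B + 2C = -11; 2A + B + 4C = -23; 3A + B + 8C = -45.
Subtracting the first from the second: A + 2C = -12.
Subtracting the second from the third: A + 4C = -22.
Solving: C = -5, A = -2, then B = 1.
Hence s_{13} = -2·13 + 1 + (-5)·8192 = -40985.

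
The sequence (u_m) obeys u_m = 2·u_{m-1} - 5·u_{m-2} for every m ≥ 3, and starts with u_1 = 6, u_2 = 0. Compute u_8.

-660

u_3 = -30  u_4 = -60  u_5 = 30  u_6 = 360  u_7 = 570  u_8 = -660.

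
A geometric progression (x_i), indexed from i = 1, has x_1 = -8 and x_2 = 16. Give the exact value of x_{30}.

Common ratio r = -2.
x_i = (-8)·(-2)^(i-1).
x_{30} = (-8)·(-2)^29 = 4294967296.

4294967296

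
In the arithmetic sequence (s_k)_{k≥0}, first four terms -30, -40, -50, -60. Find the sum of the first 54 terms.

Common difference d = -10.
s_k = -30 + (k - 0)·(-10).
s_{53} = -560; S = 54·(-30 + (-560))/2 = -15930.

-15930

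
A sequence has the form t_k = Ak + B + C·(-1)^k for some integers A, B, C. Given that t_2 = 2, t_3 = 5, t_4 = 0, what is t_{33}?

At k = 2, 3, 4: 2A + B + C = 2; 3A + B - C = 5; 4A + B + C = 0.
Subtracting the first from the second: A - 2C = 3.
Subtracting the second from the third: A + 2C = -5.
Solving: C = -2, A = -1, then B = 6.
Therefore t_{33} = -33 + 6 + (-2)·(-1) = -25.

-25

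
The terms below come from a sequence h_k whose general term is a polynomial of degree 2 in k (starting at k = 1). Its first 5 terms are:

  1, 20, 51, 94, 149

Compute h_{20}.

2414

1st diffs: 19, 31, 43, 55.
2nd diffs: 12, 12, 12 (constant).
So h_k = 6k^2 + k - 6.
Evaluating at k = 20 gives h_{20} = 2414.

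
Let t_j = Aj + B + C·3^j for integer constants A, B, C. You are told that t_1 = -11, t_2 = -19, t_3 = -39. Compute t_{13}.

The three given values yield: A + B + 3C = -11; 2A + B + 9C = -19; 3A + B + 27C = -39.
Subtracting the first from the second: A + 6C = -8.
Subtracting the second from the third: A + 18C = -20.
Solving: C = -1, A = -2, then B = -6.
So t_j = -2·j + (-6) + (-1)·3^j; at j=13 this is -1594355.

-1594355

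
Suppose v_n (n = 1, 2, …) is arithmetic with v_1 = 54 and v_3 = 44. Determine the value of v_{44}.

Common difference d = (44 - 54) / (3 - 1) = -5.
v_n = 54 + (n - 1)·(-5).
v_{44} = 54 + 43·(-5) = -161.

-161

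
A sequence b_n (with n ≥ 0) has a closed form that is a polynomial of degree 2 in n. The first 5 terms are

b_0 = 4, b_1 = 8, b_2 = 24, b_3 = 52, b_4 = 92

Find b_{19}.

2132

1st diffs: 4, 16, 28, 40.
2nd diffs: 12, 12, 12 (constant).
Newton forward-difference form: b_n = 4 + 4·C(n,1) + 12·C(n,2).
At n = 19: n = 19, so b_{19} = 4 + 76 + 2052 = 2132.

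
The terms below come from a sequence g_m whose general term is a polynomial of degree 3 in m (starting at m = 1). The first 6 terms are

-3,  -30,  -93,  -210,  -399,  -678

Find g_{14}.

-8310

1st diffs: -27, -63, -117, -189, -279.
2nd diffs: -36, -54, -72, -90.
3rd diffs: -18, -18, -18 (constant).
Newton forward-difference form: g_m = -3 + (-27)·C(m-1,1) + (-36)·C(m-1,2) + (-18)·C(m-1,3).
At m = 14: m-1 = 13, so g_{14} = -3 - 351 - 2808 - 5148 = -8310.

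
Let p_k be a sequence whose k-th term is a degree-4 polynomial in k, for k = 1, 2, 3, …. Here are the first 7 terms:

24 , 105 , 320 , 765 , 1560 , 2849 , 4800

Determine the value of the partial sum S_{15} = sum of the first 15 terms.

1st diffs: 81, 215, 445, 795, 1289, 1951.
2nd diffs: 134, 230, 350, 494, 662.
3rd diffs: 96, 120, 144, 168.
4th diffs: 24, 24, 24 (constant).
Newton forward-difference form: p_k = 24 + 81·C(k-1,1) + 134·C(k-1,2) + 96·C(k-1,3) + 24·C(k-1,4).
Continuing: …, 7605, 11480, 16665, 23424, …, p_{15} = 72320.
Summing k = 1..15 (15 terms) gives 272947.

272947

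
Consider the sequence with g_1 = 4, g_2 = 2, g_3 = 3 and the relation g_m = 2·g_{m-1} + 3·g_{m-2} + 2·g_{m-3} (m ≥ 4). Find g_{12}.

Applying the relation repeatedly:
g_4 = 20, g_5 = 53, g_6 = 172, g_7 = 543, g_8 = 1708, g_9 = 5389, g_{10} = 16988, g_{11} = 53559, g_{12} = 168860.

168860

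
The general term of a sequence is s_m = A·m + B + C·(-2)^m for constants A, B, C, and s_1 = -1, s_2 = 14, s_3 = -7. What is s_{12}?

Write the equations: A + B - 2C = -1; 2A + B + 4C = 14; 3A + B - 8C = -7.
Subtracting the first from the second: A + 6C = 15.
Subtracting the second from the third: A - 12C = -21.
Solving: C = 2, A = 3, then B = 0.
So s_m = 3·m + 0 + 2·(-2)^m; at m=12 this is 8228.

8228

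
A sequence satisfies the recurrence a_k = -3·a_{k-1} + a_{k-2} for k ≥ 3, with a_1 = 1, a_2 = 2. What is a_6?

Step forward from the initial values:
a_3 = -5;  a_4 = 17;  a_5 = -56;  a_6 = 185.

185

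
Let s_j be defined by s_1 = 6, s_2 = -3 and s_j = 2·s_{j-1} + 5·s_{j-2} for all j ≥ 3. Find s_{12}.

Step forward from the initial values:
s_3 = 24  s_4 = 33  s_5 = 186  s_6 = 537  s_7 = 2004  s_8 = 6693  s_9 = 23406  s_{10} = 80277  s_{11} = 277584  s_{12} = 956553.

956553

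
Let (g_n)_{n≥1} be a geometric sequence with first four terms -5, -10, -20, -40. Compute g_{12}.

Common ratio r = 2.
g_n = (-5)·2^(n-1).
g_{12} = (-5)·2^11 = -10240.

-10240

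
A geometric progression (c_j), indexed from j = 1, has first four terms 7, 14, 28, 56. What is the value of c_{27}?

Common ratio r = 2.
c_j = 7·2^(j-1).
c_{27} = 7·2^26 = 469762048.

469762048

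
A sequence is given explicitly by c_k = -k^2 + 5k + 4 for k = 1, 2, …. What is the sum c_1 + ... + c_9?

Over k = 1..9: Σk = 45, Σk² = 285.
Total = (-1)·285 + (5)·45 + (4)·9 = -24.

-24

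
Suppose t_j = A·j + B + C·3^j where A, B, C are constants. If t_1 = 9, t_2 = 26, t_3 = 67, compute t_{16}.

The three given values yield: A + B + 3C = 9; 2A + B + 9C = 26; 3A + B + 27C = 67.
Subtracting the first from the second: A + 6C = 17.
Subtracting the second from the third: A + 18C = 41.
Solving: C = 2, A = 5, then B = -2.
Therefore t_{16} = 80 + (-2) + 2·43046721 = 86093520.

86093520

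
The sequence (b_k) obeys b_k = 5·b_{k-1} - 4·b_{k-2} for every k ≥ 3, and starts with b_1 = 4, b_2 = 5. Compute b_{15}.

Iterate the recurrence:
b_3 = 9; b_4 = 25; b_5 = 89; …; b_{12} = 1398105; b_{13} = 5592409; b_{14} = 22369625; b_{15} = 89478489.
(Characteristic roots are 4 and 1.)

89478489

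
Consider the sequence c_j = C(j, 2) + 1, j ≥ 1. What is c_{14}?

92

C(14, 2) = 91, so c_{14} = 92.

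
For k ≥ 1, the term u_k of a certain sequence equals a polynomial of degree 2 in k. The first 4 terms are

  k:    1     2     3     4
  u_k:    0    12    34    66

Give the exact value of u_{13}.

1st diffs: 12, 22, 32.
2nd diffs: 10, 10 (constant).
Newton forward-difference form: u_k = 12·C(k-1,1) + 10·C(k-1,2).
At k = 13: k-1 = 12, so u_{13} = 144 + 660 = 804.

804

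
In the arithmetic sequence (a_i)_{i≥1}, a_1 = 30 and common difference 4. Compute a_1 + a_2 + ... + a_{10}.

480

a_i = 30 + (i - 1)·4.
a_{10} = 66; S = 10·(30 + 66)/2 = 480.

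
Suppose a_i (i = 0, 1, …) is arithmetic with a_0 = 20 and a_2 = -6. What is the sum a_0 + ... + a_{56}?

Common difference d = (-6 - 20) / (2 - 0) = -13.
a_i = 20 + (i - 0)·(-13).
a_{56} = -708; S = 57·(20 + (-708))/2 = -19608.

-19608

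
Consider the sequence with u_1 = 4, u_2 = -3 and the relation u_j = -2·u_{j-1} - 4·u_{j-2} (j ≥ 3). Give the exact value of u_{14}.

Step forward from the initial values:
u_3 = -10;  u_4 = 32;  u_5 = -24;  …;  u_{11} = -1536;  u_{12} = -5120;  u_{13} = 16384;  u_{14} = -12288.

-12288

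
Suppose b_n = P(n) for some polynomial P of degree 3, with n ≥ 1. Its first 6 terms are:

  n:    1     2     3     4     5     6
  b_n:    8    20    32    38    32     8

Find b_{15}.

-2008

1st diffs: 12, 12, 6, -6, -24.
2nd diffs: 0, -6, -12, -18.
3rd diffs: -6, -6, -6 (constant).
Newton forward-difference form: b_n = 8 + 12·C(n-1,1) + (-6)·C(n-1,3).
At n = 15: n-1 = 14, so b_{15} = 8 + 168 - 2184 = -2008.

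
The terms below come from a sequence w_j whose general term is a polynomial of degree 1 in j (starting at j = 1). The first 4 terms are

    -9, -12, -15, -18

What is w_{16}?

-54

1st diffs: -3, -3, -3 (constant).
So w_j = -3j - 6.
Evaluating at j = 16 gives w_{16} = -54.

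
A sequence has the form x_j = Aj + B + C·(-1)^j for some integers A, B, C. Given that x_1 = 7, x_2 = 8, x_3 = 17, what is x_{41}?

Write the equations: A + B - C = 7; 2A + B + C = 8; 3A + B - C = 17.
Subtracting the first from the second: A + 2C = 1.
Subtracting the second from the third: A - 2C = 9.
Solving: C = -2, A = 5, then B = 0.
Hence x_{41} = 5·41 + 0 + (-2)·(-1) = 207.

207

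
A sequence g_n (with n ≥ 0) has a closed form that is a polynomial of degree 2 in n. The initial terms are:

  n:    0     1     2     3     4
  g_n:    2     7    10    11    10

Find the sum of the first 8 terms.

1st diffs: 5, 3, 1, -1.
2nd diffs: -2, -2, -2 (constant).
Newton forward-difference form: g_n = 2 + 5·C(n,1) + (-2)·C(n,2).
Continuing: 7, 2, -5.
Summing n = 0..7 (8 terms) gives 44.

44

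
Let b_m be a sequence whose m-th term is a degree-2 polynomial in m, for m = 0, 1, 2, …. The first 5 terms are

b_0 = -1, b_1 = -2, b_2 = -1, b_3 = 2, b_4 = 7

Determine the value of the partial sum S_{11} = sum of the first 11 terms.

264

1st diffs: -1, 1, 3, 5.
2nd diffs: 2, 2, 2 (constant).
Newton forward-difference form: b_m = -1 + (-1)·C(m,1) + 2·C(m,2).
Continuing: …, 14, 23, 34, 47, …, b_{10} = 79.
Summing m = 0..10 (11 terms) gives 264.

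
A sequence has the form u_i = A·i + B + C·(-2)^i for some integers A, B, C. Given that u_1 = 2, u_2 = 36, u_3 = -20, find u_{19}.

-2621356

At i = 1, 2, 3: A + B - 2C = 2; 2A + B + 4C = 36; 3A + B - 8C = -20.
Subtracting the first from the second: A + 6C = 34.
Subtracting the second from the third: A - 12C = -56.
Solving: C = 5, A = 4, then B = 8.
Hence u_{19} = 4·19 + 8 + 5·(-524288) = -2621356.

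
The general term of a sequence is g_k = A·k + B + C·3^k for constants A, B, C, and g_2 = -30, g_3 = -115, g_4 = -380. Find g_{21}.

-52301765905

Plug in k = 2, 3, 4: 2A + B + 9C = -30; 3A + B + 27C = -115; 4A + B + 81C = -380.
Subtracting the first from the second: A + 18C = -85.
Subtracting the second from the third: A + 54C = -265.
Solving: C = -5, A = 5, then B = 5.
Therefore g_{21} = 105 + 5 + (-5)·10460353203 = -52301765905.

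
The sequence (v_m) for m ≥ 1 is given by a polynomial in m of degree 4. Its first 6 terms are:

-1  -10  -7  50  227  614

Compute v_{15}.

40277

1st diffs: -9, 3, 57, 177, 387.
2nd diffs: 12, 54, 120, 210.
3rd diffs: 42, 66, 90.
4th diffs: 24, 24 (constant).
Newton forward-difference form: v_m = -1 + (-9)·C(m-1,1) + 12·C(m-1,2) + 42·C(m-1,3) + 24·C(m-1,4).
At m = 15: m-1 = 14, so v_{15} = -1 - 126 + 1092 + 15288 + 24024 = 40277.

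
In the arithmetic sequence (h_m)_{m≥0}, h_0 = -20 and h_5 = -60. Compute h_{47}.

-396

Common difference d = (-60 - (-20)) / (5 - 0) = -8.
h_m = -20 + (m - 0)·(-8).
h_{47} = -20 + 47·(-8) = -396.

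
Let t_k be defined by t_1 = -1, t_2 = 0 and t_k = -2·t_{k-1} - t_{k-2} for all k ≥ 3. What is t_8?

t_3 = 1; t_4 = -2; t_5 = 3; t_6 = -4; t_7 = 5; t_8 = -6.
(Characteristic roots are -1 and -1.)

-6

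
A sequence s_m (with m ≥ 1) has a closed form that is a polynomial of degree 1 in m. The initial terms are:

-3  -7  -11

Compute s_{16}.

-63

1st diffs: -4, -4 (constant).
So s_m = -4m + 1.
Evaluating at m = 16 gives s_{16} = -63.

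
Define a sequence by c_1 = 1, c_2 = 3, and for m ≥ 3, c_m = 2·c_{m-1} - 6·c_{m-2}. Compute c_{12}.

Step forward from the initial values:
c_3 = 0; c_4 = -18; c_5 = -36; c_6 = 36; c_7 = 288; c_8 = 360; c_9 = -1008; c_{10} = -4176; c_{11} = -2304; c_{12} = 20448.

20448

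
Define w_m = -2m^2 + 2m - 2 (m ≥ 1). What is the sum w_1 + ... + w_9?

-498

Over m = 1..9: Σm = 45, Σm² = 285.
Total = (-2)·285 + (2)·45 + (-2)·9 = -498.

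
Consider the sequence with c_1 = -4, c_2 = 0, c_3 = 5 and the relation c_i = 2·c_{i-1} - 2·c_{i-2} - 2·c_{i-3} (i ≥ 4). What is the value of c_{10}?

0

Step forward from the initial values:
c_4 = 18  c_5 = 26  c_6 = 6  c_7 = -76  c_8 = -216  c_9 = -292  c_{10} = 0.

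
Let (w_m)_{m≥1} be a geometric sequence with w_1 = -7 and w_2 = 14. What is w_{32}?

Common ratio r = -2.
w_m = (-7)·(-2)^(m-1).
w_{32} = (-7)·(-2)^31 = 15032385536.

15032385536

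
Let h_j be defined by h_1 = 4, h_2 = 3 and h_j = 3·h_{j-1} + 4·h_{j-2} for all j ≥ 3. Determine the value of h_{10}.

366999

Compute successive terms:
h_3 = 25;  h_4 = 87;  h_5 = 361;  h_6 = 1431;  h_7 = 5737;  h_8 = 22935;  h_9 = 91753;  h_{10} = 366999.
(Characteristic roots are 4 and -1.)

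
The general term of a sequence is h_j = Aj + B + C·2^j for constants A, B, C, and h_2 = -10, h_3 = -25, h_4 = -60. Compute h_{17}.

-655275

The three given values yield: 2A + B + 4C = -10; 3A + B + 8C = -25; 4A + B + 16C = -60.
Subtracting the first from the second: A + 4C = -15.
Subtracting the second from the third: A + 8C = -35.
Solving: C = -5, A = 5, then B = 0.
Therefore h_{17} = 85 + 0 + (-5)·131072 = -655275.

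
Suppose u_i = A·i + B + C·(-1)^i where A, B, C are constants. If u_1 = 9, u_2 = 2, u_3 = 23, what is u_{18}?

114

Plug in i = 1, 2, 3: A + B - C = 9; 2A + B + C = 2; 3A + B - C = 23.
Subtracting the first from the second: A + 2C = -7.
Subtracting the second from the third: A - 2C = 21.
Solving: C = -7, A = 7, then B = -5.
So u_i = 7·i + (-5) + (-7)·(-1)^i; at i=18 this is 114.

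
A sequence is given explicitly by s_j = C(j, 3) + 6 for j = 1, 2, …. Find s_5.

C(5, 3) = 10, so s_5 = 16.

16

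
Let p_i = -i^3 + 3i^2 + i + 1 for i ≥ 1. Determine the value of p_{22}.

-9173

p_{22} = -1·22^3 + 3·22^2 + 1·22 + 1 = -9173.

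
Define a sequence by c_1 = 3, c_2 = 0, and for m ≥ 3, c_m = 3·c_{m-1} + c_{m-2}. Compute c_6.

Step forward from the initial values:
c_3 = 3;  c_4 = 9;  c_5 = 30;  c_6 = 99.

99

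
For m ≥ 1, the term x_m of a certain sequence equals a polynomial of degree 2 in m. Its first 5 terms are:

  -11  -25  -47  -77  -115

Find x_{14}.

1st diffs: -14, -22, -30, -38.
2nd diffs: -8, -8, -8 (constant).
Newton forward-difference form: x_m = -11 + (-14)·C(m-1,1) + (-8)·C(m-1,2).
At m = 14: m-1 = 13, so x_{14} = -11 - 182 - 624 = -817.

-817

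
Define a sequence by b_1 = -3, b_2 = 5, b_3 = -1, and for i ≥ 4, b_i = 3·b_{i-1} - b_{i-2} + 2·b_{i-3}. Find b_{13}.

-141808

Step forward from the initial values:
b_4 = -14;  b_5 = -31;  b_6 = -81;  b_7 = -240;  b_8 = -701;  b_9 = -2025;  b_{10} = -5854;  b_{11} = -16939;  b_{12} = -49013;  b_{13} = -141808.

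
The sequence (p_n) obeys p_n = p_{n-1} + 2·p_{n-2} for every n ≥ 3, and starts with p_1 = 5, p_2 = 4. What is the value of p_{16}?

98302

p_3 = 14; p_4 = 22; p_5 = 50; …; p_{13} = 12290; p_{14} = 24574; p_{15} = 49154; p_{16} = 98302.
(Characteristic roots are 2 and -1.)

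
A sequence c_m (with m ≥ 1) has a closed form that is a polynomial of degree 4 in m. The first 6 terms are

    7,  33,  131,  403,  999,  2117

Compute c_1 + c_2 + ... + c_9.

1st diffs: 26, 98, 272, 596, 1118.
2nd diffs: 72, 174, 324, 522.
3rd diffs: 102, 150, 198.
4th diffs: 48, 48 (constant).
So c_m = 2m^4 - 3m^3 + 4m^2 + 5m - 1.
Continuing: 4003, 6951, 11303.
Summing m = 1..9 (9 terms) gives 25947.

25947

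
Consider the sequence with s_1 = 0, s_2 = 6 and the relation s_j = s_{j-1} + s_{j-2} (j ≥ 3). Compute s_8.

78

s_3 = 6; s_4 = 12; s_5 = 18; s_6 = 30; s_7 = 48; s_8 = 78.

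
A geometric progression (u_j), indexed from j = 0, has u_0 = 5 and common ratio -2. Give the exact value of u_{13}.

u_j = 5·(-2)^(j-0).
u_{13} = 5·(-2)^13 = -40960.

-40960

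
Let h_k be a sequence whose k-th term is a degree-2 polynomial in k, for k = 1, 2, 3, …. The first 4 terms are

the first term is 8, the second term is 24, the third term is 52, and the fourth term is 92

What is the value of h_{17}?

1704

1st diffs: 16, 28, 40.
2nd diffs: 12, 12 (constant).
Newton forward-difference form: h_k = 8 + 16·C(k-1,1) + 12·C(k-1,2).
At k = 17: k-1 = 16, so h_{17} = 8 + 256 + 1440 = 1704.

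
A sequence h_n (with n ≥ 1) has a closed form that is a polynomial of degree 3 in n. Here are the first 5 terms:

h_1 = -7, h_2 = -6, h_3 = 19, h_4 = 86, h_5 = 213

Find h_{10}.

2378

1st diffs: 1, 25, 67, 127.
2nd diffs: 24, 42, 60.
3rd diffs: 18, 18 (constant).
Newton forward-difference form: h_n = -7 + 1·C(n-1,1) + 24·C(n-1,2) + 18·C(n-1,3).
At n = 10: n-1 = 9, so h_{10} = -7 + 9 + 864 + 1512 = 2378.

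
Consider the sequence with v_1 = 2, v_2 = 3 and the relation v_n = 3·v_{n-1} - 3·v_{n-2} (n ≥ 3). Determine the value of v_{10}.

Applying the relation repeatedly:
v_3 = 3; v_4 = 0; v_5 = -9; v_6 = -27; v_7 = -54; v_8 = -81; v_9 = -81; v_{10} = 0.

0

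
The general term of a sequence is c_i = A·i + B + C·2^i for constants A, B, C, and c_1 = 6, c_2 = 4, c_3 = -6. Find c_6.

Plug in i = 1, 2, 3: A + B + 2C = 6; 2A + B + 4C = 4; 3A + B + 8C = -6.
Subtracting the first from the second: A + 2C = -2.
Subtracting the second from the third: A + 4C = -10.
Solving: C = -4, A = 6, then B = 8.
So c_i = 6·i + 8 + (-4)·2^i; at i=6 this is -212.

-212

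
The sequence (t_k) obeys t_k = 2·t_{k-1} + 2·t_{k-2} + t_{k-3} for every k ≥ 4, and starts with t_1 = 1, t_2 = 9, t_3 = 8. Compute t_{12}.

138340

Applying the relation repeatedly:
t_4 = 35, t_5 = 95, t_6 = 268, t_7 = 761, t_8 = 2153, t_9 = 6096, t_{10} = 17259, t_{11} = 48863, t_{12} = 138340.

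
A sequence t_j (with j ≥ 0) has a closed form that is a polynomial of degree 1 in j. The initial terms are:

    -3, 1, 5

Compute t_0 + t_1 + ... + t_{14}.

375

1st diffs: 4, 4 (constant).
So t_j = 4j - 3.
Continuing: …, 9, 13, 17, 21, …, t_{14} = 53.
Summing j = 0..14 (15 terms) gives 375.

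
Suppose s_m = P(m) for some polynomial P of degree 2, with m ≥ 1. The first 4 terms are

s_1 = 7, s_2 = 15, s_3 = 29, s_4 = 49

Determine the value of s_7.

145

1st diffs: 8, 14, 20.
2nd diffs: 6, 6 (constant).
Newton forward-difference form: s_m = 7 + 8·C(m-1,1) + 6·C(m-1,2).
At m = 7: m-1 = 6, so s_7 = 7 + 48 + 90 = 145.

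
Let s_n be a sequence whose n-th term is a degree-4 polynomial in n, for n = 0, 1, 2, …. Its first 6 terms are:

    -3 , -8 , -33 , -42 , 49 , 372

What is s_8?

4773

1st diffs: -5, -25, -9, 91, 323.
2nd diffs: -20, 16, 100, 232.
3rd diffs: 36, 84, 132.
4th diffs: 48, 48 (constant).
Newton forward-difference form: s_n = -3 + (-5)·C(n,1) + (-20)·C(n,2) + 36·C(n,3) + 48·C(n,4).
At n = 8: n = 8, so s_8 = -3 - 40 - 560 + 2016 + 3360 = 4773.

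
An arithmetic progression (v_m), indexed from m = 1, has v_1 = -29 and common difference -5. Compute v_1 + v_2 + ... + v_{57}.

-9633

v_m = -29 + (m - 1)·(-5).
v_{57} = -309; S = 57·(-29 + (-309))/2 = -9633.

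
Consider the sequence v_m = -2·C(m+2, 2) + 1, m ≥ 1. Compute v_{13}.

-209

C(15, 2) = 105, so v_{13} = -209.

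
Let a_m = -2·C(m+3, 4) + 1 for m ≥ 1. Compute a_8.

C(11, 4) = 330, so a_8 = -659.

-659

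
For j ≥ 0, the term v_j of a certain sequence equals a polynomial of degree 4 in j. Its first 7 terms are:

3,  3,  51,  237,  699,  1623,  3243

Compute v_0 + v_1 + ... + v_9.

36786

1st diffs: 0, 48, 186, 462, 924, 1620.
2nd diffs: 48, 138, 276, 462, 696.
3rd diffs: 90, 138, 186, 234.
4th diffs: 48, 48, 48 (constant).
Newton forward-difference form: v_j = 3 + 48·C(j,2) + 90·C(j,3) + 48·C(j,4).
Continuing: 5841, 9747, 15339.
Summing j = 0..9 (10 terms) gives 36786.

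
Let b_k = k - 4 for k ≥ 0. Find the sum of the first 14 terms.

Over k = 0..13: Σk = 91.
Total = (1)·91 + (-4)·14 = 35.

35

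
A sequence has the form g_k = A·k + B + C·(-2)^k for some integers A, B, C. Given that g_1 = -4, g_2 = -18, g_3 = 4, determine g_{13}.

16352

Write the equations: A + B - 2C = -4; 2A + B + 4C = -18; 3A + B - 8C = 4.
Subtracting the first from the second: A + 6C = -14.
Subtracting the second from the third: A - 12C = 22.
Solving: C = -2, A = -2, then B = -6.
So g_k = -2·k + (-6) + (-2)·(-2)^k; at k=13 this is 16352.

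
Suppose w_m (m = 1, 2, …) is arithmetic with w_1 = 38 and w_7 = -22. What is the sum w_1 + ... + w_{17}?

-714

Common difference d = (-22 - 38) / (7 - 1) = -10.
w_m = 38 + (m - 1)·(-10).
w_{17} = -122; S = 17·(38 + (-122))/2 = -714.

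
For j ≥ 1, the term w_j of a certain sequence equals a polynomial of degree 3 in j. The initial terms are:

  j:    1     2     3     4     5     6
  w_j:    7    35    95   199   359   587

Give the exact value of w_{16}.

1st diffs: 28, 60, 104, 160, 228.
2nd diffs: 32, 44, 56, 68.
3rd diffs: 12, 12, 12 (constant).
Newton forward-difference form: w_j = 7 + 28·C(j-1,1) + 32·C(j-1,2) + 12·C(j-1,3).
At j = 16: j-1 = 15, so w_{16} = 7 + 420 + 3360 + 5460 = 9247.

9247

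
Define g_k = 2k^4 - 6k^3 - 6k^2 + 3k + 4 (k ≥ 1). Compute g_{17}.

g_{17} = 2·17^4 - 6·17^3 - 6·17^2 + 3·17 + 4 = 135885.

135885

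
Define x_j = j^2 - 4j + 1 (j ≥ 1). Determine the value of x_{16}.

193

x_{16} = 1·16^2 - 4·16 + 1 = 193.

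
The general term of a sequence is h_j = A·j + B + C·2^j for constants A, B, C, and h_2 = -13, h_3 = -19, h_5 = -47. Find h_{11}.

At j = 2, 3, 5: 2A + B + 4C = -13; 3A + B + 8C = -19; 5A + B + 32C = -47.
Subtracting the first from the second: A + 4C = -6.
Subtracting the second from the third: 2A + 24C = -28.
Solving: C = -1, A = -2, then B = -5.
So h_j = -2·j + (-5) + (-1)·2^j; at j=11 this is -2075.

-2075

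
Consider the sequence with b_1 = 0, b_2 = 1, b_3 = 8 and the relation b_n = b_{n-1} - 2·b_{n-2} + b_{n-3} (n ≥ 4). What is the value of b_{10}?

-52

Applying the relation repeatedly:
b_4 = 6;  b_5 = -9;  b_6 = -13;  b_7 = 11;  b_8 = 28;  b_9 = -7;  b_{10} = -52.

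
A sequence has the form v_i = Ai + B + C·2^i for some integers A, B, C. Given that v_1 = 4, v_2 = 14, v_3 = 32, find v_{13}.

Plug in i = 1, 2, 3: A + B + 2C = 4; 2A + B + 4C = 14; 3A + B + 8C = 32.
Subtracting the first from the second: A + 2C = 10.
Subtracting the second from the third: A + 4C = 18.
Solving: C = 4, A = 2, then B = -6.
Hence v_{13} = 2·13 + (-6) + 4·8192 = 32788.

32788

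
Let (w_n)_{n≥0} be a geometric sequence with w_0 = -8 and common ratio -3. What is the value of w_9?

157464

w_n = (-8)·(-3)^(n-0).
w_9 = (-8)·(-3)^9 = 157464.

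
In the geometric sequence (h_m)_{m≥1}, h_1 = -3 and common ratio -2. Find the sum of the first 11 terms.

h_m = (-3)·(-2)^(m-1).
S = (-3)·((-2)^11 - 1)/(-2 - 1) = (-3)·(-2048 - 1)/(-3) = -2049.

-2049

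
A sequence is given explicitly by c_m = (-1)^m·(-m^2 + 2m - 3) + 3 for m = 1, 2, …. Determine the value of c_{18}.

-288

(-1)^18 = 1; -m^2 + 2m - 3 at m=18 is -291; so c_{18} = -288.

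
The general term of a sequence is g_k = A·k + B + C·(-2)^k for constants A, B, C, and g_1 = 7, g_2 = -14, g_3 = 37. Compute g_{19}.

At k = 1, 2, 3: A + B - 2C = 7; 2A + B + 4C = -14; 3A + B - 8C = 37.
Subtracting the first from the second: A + 6C = -21.
Subtracting the second from the third: A - 12C = 51.
Solving: C = -4, A = 3, then B = -4.
So g_k = 3·k + (-4) + (-4)·(-2)^k; at k=19 this is 2097205.

2097205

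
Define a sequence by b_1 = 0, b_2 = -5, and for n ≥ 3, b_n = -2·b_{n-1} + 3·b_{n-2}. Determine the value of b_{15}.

Step forward from the initial values:
b_3 = 10;  b_4 = -35;  b_5 = 100;  …;  b_{12} = -221435;  b_{13} = 664300;  b_{14} = -1992905;  b_{15} = 5978710.
(Characteristic roots are 1 and -3.)

5978710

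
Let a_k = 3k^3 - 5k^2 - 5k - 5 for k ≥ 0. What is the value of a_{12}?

4399

a_{12} = 3·12^3 - 5·12^2 - 5·12 - 5 = 4399.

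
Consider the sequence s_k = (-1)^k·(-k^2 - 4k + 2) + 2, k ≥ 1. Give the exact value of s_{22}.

-568

(-1)^22 = 1; -k^2 - 4k + 2 at k=22 is -570; so s_{22} = -568.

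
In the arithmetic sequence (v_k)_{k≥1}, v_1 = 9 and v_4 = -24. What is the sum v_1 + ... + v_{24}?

-2820

Common difference d = (-24 - 9) / (4 - 1) = -11.
v_k = 9 + (k - 1)·(-11).
v_{24} = -244; S = 24·(9 + (-244))/2 = -2820.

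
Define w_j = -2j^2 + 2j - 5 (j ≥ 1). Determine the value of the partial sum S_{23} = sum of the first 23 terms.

-8211

Over j = 1..23: Σj = 276, Σj² = 4324.
Total = (-2)·4324 + (2)·276 + (-5)·23 = -8211.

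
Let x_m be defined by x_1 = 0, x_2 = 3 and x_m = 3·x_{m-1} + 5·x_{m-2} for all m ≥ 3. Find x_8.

12687

Step forward from the initial values:
x_3 = 9, x_4 = 42, x_5 = 171, x_6 = 723, x_7 = 3024, x_8 = 12687.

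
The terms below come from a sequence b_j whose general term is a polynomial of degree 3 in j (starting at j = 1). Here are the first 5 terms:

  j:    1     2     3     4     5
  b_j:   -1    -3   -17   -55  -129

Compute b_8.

1st diffs: -2, -14, -38, -74.
2nd diffs: -12, -24, -36.
3rd diffs: -12, -12 (constant).
So b_j = -2j^3 + 6j^2 - 6j + 1.
Evaluating at j = 8 gives b_8 = -687.

-687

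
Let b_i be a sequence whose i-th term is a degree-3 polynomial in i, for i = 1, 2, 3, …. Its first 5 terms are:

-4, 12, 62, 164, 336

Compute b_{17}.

1st diffs: 16, 50, 102, 172.
2nd diffs: 34, 52, 70.
3rd diffs: 18, 18 (constant).
Newton forward-difference form: b_i = -4 + 16·C(i-1,1) + 34·C(i-1,2) + 18·C(i-1,3).
At i = 17: i-1 = 16, so b_{17} = -4 + 256 + 4080 + 10080 = 14412.

14412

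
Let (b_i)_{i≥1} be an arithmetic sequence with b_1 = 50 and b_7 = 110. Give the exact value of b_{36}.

Common difference d = (110 - 50) / (7 - 1) = 10.
b_i = 50 + (i - 1)·10.
b_{36} = 50 + 35·10 = 400.

400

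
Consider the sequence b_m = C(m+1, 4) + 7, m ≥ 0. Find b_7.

C(8, 4) = 70, so b_7 = 77.

77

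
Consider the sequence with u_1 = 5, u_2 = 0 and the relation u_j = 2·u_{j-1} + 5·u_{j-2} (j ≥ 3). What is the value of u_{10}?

102200

Step forward from the initial values:
u_3 = 25, u_4 = 50, u_5 = 225, u_6 = 700, u_7 = 2525, u_8 = 8550, u_9 = 29725, u_{10} = 102200.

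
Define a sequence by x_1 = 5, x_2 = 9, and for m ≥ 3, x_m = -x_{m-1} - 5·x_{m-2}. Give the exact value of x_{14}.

Applying the relation repeatedly:
x_3 = -34  x_4 = -11  x_5 = 181  …  x_{11} = -2899  x_{12} = 50554  x_{13} = -36059  x_{14} = -216711.

-216711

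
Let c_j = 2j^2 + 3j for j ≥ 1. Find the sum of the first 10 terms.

935

Over j = 1..10: Σj = 55, Σj² = 385.
Total = (2)·385 + (3)·55 = 935.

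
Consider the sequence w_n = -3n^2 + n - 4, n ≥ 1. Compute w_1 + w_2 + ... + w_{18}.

-6228

Over n = 1..18: Σn = 171, Σn² = 2109.
Total = (-3)·2109 + (1)·171 + (-4)·18 = -6228.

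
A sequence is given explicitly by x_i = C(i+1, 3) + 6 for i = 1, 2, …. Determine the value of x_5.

26

C(6, 3) = 20, so x_5 = 26.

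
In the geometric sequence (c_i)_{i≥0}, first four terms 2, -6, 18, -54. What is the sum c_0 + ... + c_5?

-364

Common ratio r = -3.
c_i = 2·(-3)^(i-0).
S = 2·((-3)^6 - 1)/(-3 - 1) = 2·(729 - 1)/(-4) = -364.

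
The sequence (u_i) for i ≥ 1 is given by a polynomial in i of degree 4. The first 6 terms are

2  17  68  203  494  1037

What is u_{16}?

58607

1st diffs: 15, 51, 135, 291, 543.
2nd diffs: 36, 84, 156, 252.
3rd diffs: 48, 72, 96.
4th diffs: 24, 24 (constant).
Newton forward-difference form: u_i = 2 + 15·C(i-1,1) + 36·C(i-1,2) + 48·C(i-1,3) + 24·C(i-1,4).
At i = 16: i-1 = 15, so u_{16} = 2 + 225 + 3780 + 21840 + 32760 = 58607.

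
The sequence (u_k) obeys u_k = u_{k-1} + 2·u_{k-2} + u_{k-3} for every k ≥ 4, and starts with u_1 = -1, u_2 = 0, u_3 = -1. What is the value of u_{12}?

Step forward from the initial values:
u_4 = -2, u_5 = -4, u_6 = -9, u_7 = -19, u_8 = -41, u_9 = -88, u_{10} = -189, u_{11} = -406, u_{12} = -872.

-872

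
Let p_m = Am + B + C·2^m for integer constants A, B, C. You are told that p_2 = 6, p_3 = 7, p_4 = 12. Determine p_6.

At m = 2, 3, 4: 2A + B + 4C = 6; 3A + B + 8C = 7; 4A + B + 16C = 12.
Subtracting the first from the second: A + 4C = 1.
Subtracting the second from the third: A + 8C = 5.
Solving: C = 1, A = -3, then B = 8.
So p_m = -3·m + 8 + 1·2^m; at m=6 this is 54.

54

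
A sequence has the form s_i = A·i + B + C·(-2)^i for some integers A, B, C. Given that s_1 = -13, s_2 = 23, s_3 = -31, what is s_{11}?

Write the equations: A + B - 2C = -13; 2A + B + 4C = 23; 3A + B - 8C = -31.
Subtracting the first from the second: A + 6C = 36.
Subtracting the second from the third: A - 12C = -54.
Solving: C = 5, A = 6, then B = -9.
Therefore s_{11} = 66 + (-9) + 5·(-2048) = -10183.

-10183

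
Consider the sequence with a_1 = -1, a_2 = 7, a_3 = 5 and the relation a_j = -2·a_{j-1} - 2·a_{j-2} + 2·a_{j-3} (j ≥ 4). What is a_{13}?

7568

Applying the relation repeatedly:
a_4 = -26;  a_5 = 56;  a_6 = -50;  a_7 = -64;  a_8 = 340;  a_9 = -652;  a_{10} = 496;  a_{11} = 992;  a_{12} = -4280;  a_{13} = 7568.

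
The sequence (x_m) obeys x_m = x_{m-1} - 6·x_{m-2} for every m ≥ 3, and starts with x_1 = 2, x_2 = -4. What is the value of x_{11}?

-7096

x_3 = -16, x_4 = 8, x_5 = 104, x_6 = 56, x_7 = -568, x_8 = -904, x_9 = 2504, x_{10} = 7928, x_{11} = -7096.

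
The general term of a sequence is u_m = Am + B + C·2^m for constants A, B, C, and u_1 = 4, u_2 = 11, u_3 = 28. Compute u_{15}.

The three given values yield: A + B + 2C = 4; 2A + B + 4C = 11; 3A + B + 8C = 28.
Subtracting the first from the second: A + 2C = 7.
Subtracting the second from the third: A + 4C = 17.
Solving: C = 5, A = -3, then B = -3.
Therefore u_{15} = -45 + (-3) + 5·32768 = 163792.

163792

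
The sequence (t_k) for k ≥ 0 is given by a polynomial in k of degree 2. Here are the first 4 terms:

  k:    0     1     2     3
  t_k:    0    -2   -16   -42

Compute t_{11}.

-682

1st diffs: -2, -14, -26.
2nd diffs: -12, -12 (constant).
Newton forward-difference form: t_k = (-2)·C(k,1) + (-12)·C(k,2).
At k = 11: k = 11, so t_{11} = -22 - 660 = -682.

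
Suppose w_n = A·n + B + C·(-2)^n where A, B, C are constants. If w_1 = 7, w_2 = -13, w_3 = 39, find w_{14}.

-65485

At n = 1, 2, 3: A + B - 2C = 7; 2A + B + 4C = -13; 3A + B - 8C = 39.
Subtracting the first from the second: A + 6C = -20.
Subtracting the second from the third: A - 12C = 52.
Solving: C = -4, A = 4, then B = -5.
Hence w_{14} = 4·14 + (-5) + (-4)·16384 = -65485.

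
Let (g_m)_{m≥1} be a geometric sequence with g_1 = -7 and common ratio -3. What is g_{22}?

g_m = (-7)·(-3)^(m-1).
g_{22} = (-7)·(-3)^21 = 73222472421.

73222472421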